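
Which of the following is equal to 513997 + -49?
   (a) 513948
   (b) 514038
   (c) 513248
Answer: a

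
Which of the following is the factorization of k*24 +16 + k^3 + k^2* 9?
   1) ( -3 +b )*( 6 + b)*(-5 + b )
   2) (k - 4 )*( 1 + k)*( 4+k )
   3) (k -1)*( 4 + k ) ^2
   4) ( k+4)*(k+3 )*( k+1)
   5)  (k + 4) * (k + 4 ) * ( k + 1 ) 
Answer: 5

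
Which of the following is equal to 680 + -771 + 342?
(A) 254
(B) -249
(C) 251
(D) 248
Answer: C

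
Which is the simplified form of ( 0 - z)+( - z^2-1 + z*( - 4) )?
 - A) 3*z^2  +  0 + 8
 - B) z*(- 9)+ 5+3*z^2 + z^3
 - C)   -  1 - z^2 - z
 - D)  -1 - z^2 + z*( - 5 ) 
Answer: D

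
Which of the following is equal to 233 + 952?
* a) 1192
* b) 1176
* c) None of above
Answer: c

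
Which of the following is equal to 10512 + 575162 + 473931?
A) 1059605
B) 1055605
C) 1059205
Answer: A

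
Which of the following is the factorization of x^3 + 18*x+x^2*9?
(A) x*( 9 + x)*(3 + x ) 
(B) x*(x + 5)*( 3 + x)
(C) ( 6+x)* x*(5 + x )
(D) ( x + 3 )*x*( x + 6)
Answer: D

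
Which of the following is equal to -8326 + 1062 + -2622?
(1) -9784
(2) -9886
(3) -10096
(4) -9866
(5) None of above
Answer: 2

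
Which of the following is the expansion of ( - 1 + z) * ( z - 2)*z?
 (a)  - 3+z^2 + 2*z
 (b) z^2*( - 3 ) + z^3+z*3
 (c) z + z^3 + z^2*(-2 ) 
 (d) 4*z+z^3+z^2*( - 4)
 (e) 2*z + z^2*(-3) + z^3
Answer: e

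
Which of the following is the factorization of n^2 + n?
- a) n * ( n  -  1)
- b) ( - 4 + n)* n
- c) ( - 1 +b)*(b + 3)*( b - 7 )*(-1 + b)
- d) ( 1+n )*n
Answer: d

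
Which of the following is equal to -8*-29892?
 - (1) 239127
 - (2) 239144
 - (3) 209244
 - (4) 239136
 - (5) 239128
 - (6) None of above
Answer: 4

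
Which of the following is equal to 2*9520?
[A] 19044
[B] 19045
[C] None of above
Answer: C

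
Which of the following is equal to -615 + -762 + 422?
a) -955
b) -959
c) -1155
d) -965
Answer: a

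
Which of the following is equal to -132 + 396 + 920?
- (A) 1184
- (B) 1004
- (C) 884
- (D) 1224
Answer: A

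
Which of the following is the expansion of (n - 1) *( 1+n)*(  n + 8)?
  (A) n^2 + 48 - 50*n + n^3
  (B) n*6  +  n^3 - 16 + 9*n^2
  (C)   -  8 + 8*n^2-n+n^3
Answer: C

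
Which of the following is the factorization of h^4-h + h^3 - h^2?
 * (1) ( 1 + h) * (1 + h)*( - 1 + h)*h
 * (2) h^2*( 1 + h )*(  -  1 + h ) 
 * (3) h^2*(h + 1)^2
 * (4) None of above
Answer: 1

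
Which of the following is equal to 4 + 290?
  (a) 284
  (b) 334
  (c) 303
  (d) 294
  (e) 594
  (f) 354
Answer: d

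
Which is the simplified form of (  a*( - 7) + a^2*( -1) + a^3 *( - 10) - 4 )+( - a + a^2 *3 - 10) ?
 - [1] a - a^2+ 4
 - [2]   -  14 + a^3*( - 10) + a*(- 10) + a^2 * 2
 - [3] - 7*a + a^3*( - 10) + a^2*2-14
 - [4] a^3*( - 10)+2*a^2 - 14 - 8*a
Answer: 4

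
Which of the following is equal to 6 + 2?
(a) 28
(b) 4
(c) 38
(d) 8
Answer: d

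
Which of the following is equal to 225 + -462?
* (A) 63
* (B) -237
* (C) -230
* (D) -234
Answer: B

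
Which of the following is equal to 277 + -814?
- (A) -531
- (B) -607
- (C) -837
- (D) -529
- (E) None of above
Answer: E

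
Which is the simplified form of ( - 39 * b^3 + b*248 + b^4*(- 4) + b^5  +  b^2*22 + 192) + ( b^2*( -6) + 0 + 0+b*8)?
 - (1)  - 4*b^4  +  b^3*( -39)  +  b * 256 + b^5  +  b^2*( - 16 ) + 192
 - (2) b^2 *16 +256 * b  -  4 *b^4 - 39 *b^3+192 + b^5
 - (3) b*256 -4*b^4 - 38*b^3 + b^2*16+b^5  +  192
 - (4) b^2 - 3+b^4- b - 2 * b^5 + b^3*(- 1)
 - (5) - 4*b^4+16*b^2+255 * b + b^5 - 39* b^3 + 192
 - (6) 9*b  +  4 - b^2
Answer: 2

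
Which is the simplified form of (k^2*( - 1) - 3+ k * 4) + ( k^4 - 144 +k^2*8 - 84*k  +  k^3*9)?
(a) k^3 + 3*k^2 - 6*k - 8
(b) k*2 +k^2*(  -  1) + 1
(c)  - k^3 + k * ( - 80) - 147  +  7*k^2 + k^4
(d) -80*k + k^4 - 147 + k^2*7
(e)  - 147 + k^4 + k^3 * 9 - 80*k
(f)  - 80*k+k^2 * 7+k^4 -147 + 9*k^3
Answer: f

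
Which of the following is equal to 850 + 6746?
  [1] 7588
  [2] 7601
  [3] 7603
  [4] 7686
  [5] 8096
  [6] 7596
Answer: 6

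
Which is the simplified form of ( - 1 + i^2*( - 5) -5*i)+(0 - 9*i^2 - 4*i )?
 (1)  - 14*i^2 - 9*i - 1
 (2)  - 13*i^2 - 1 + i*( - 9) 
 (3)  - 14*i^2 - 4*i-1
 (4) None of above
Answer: 1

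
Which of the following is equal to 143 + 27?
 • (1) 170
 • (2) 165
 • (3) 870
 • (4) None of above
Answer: 1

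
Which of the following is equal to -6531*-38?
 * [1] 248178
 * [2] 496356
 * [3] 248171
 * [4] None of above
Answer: 1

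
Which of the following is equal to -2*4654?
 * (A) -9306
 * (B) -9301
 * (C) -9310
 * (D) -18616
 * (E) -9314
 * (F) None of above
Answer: F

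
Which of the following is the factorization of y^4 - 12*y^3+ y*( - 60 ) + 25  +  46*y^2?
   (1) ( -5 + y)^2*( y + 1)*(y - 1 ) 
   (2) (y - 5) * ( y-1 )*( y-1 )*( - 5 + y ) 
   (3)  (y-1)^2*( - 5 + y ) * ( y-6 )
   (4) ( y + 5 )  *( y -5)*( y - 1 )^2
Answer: 2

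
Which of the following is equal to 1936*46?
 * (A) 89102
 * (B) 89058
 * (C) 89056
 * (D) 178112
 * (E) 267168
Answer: C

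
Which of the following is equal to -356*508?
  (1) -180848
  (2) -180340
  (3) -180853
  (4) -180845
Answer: 1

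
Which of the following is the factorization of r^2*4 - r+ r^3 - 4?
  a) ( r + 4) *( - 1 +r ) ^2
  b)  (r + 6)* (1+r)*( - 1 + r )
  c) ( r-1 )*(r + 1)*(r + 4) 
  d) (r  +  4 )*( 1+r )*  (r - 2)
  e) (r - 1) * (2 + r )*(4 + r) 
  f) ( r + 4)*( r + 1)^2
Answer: c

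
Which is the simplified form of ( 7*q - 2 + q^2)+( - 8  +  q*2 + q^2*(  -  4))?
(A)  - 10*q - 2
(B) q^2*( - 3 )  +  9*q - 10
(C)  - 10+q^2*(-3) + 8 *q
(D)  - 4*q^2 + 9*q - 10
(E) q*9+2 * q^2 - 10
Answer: B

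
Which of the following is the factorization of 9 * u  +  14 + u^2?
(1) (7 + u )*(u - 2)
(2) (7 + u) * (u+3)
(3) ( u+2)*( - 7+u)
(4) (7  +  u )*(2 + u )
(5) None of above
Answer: 4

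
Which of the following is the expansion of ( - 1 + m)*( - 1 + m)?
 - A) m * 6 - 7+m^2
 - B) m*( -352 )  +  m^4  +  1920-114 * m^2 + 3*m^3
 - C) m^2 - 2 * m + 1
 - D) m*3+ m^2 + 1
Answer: C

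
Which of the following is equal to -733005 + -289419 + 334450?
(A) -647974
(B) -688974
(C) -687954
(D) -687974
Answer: D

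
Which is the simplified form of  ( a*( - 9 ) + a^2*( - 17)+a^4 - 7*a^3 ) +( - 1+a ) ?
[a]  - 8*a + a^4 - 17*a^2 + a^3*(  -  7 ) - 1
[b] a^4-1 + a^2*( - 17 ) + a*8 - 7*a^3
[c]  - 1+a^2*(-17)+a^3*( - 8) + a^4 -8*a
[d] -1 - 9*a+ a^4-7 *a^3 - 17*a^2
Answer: a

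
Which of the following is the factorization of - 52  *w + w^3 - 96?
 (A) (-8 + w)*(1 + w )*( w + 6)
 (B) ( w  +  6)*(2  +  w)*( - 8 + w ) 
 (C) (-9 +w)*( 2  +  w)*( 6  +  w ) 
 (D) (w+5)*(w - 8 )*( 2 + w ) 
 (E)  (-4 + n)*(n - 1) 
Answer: B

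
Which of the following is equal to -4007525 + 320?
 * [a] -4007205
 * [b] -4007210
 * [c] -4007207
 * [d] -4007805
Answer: a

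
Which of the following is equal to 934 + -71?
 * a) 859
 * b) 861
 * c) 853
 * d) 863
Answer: d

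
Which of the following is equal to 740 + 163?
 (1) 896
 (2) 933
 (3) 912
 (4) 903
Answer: 4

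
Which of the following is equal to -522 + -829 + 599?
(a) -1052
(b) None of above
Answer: b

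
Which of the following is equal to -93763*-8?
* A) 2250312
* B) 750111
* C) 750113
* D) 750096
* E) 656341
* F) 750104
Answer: F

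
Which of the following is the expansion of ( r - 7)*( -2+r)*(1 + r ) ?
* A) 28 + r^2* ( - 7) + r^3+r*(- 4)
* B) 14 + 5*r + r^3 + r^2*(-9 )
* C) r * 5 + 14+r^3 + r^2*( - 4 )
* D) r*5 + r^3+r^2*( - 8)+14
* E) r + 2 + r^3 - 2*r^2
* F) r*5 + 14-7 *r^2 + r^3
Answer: D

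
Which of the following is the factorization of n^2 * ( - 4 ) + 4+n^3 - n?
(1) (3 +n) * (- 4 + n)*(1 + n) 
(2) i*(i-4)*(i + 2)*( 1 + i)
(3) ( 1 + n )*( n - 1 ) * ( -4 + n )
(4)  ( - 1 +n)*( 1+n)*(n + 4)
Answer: 3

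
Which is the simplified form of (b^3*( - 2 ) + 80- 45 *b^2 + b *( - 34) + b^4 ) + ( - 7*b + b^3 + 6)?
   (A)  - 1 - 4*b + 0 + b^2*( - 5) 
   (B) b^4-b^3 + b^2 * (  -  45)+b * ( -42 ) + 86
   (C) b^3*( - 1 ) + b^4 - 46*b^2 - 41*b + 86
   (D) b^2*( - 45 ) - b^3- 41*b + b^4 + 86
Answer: D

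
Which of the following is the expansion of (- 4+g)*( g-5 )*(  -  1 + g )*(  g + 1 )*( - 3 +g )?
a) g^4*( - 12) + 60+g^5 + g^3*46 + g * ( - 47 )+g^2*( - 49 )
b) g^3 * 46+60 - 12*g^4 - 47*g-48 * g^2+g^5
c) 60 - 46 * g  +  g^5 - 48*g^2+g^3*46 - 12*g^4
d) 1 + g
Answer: b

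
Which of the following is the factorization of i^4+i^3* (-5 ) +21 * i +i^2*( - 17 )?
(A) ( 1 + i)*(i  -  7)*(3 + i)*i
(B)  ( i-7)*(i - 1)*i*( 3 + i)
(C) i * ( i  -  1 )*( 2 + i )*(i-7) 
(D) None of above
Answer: B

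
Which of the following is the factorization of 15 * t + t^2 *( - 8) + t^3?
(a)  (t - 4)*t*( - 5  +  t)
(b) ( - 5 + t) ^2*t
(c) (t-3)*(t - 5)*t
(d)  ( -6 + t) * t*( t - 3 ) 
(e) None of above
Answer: c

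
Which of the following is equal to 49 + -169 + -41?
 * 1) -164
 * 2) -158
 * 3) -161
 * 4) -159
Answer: 3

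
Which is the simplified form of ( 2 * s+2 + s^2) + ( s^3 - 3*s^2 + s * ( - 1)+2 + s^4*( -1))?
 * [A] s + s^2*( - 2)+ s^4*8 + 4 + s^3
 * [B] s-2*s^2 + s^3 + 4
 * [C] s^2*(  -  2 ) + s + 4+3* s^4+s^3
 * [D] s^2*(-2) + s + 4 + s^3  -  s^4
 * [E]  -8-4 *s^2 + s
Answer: D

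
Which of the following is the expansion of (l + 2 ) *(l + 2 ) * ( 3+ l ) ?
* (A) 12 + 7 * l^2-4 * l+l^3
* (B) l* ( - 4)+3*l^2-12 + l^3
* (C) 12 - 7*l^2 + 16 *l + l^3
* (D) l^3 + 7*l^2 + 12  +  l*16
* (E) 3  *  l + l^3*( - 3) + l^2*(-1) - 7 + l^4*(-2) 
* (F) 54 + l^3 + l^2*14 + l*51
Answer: D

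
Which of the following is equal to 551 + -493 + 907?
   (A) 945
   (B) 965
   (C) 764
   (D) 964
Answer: B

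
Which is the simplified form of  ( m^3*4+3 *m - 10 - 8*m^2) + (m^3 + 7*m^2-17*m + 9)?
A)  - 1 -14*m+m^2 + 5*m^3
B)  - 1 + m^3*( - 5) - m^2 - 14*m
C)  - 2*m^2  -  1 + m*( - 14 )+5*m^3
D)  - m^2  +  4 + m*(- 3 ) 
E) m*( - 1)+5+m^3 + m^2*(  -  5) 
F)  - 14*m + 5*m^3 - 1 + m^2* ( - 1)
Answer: F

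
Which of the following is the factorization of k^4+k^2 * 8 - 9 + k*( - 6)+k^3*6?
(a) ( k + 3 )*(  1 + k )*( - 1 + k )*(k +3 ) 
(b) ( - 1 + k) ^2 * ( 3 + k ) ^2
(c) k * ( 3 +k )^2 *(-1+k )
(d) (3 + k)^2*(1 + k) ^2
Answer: a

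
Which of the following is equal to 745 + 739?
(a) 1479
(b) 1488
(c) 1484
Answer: c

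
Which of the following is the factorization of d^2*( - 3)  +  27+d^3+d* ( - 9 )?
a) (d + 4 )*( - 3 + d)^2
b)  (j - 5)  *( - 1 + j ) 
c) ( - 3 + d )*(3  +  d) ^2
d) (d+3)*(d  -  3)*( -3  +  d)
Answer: d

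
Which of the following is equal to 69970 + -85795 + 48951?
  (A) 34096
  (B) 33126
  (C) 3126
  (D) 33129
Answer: B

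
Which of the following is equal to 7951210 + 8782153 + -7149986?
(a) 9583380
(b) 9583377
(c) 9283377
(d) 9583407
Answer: b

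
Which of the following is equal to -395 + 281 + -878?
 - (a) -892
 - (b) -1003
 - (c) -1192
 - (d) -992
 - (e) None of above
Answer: d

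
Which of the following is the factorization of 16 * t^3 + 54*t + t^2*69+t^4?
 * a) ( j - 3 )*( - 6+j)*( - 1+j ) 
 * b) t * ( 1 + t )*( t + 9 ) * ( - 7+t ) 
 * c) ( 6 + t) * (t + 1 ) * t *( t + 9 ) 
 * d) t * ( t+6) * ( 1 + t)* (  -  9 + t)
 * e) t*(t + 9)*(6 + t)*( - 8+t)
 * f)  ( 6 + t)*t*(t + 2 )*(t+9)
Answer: c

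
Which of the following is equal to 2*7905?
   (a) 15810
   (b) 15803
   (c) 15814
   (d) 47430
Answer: a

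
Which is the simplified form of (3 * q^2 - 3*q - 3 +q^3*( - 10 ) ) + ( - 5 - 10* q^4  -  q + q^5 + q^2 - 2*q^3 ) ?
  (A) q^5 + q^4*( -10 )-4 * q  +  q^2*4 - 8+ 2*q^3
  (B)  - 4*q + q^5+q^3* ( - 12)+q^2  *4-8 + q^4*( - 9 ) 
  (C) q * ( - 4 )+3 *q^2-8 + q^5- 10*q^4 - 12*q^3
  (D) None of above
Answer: D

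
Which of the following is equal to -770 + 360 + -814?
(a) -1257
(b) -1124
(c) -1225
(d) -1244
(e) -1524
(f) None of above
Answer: f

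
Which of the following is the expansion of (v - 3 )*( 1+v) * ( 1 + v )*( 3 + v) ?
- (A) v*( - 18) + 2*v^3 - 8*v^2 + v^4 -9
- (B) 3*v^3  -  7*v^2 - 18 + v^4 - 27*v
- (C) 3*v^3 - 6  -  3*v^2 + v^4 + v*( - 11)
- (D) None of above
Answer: A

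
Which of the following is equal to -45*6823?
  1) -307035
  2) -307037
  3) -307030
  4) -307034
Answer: 1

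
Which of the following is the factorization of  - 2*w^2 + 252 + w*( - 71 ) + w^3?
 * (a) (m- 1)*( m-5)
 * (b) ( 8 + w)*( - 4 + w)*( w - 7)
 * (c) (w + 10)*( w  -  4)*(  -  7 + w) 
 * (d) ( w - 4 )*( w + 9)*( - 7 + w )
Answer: d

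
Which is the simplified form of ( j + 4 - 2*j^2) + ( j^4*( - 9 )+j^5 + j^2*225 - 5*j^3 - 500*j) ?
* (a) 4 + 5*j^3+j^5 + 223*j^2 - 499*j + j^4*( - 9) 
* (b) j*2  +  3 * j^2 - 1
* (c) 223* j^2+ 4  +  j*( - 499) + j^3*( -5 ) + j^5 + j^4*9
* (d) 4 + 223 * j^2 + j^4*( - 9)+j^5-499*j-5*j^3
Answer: d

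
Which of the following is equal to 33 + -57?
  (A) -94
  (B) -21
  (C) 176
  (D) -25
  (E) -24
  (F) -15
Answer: E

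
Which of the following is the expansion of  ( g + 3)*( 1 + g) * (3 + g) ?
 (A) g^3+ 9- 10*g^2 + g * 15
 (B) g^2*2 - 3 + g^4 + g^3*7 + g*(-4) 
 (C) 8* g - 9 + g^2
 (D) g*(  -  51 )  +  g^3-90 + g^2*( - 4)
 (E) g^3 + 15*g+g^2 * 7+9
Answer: E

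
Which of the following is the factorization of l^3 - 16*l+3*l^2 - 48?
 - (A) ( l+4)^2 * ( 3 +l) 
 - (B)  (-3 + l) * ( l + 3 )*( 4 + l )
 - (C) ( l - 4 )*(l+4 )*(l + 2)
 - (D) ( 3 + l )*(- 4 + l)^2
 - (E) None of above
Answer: E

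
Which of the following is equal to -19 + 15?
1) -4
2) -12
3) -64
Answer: 1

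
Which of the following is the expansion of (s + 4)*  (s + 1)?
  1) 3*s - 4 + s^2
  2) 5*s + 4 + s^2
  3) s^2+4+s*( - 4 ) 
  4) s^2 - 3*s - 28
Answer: 2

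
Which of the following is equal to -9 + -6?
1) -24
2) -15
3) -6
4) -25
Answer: 2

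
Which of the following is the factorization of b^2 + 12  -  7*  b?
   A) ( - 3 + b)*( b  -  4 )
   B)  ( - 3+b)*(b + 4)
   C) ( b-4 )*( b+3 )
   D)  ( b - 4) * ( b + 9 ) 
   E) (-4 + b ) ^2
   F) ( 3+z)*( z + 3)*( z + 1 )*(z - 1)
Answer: A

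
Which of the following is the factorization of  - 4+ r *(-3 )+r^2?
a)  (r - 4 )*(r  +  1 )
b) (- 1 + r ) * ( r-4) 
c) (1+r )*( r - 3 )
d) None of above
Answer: a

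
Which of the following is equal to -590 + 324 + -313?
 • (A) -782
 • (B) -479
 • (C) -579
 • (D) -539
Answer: C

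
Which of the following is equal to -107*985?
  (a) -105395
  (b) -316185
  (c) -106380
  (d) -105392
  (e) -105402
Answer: a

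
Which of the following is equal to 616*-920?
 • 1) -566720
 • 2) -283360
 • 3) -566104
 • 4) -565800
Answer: 1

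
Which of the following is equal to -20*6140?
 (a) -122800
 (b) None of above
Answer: a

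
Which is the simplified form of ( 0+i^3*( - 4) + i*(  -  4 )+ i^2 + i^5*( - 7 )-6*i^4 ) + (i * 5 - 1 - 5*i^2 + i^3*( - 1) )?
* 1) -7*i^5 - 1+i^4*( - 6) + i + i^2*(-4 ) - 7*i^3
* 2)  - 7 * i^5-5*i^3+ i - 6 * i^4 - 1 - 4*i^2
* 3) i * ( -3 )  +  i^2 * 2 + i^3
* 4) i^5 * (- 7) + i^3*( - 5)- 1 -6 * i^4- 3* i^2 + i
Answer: 2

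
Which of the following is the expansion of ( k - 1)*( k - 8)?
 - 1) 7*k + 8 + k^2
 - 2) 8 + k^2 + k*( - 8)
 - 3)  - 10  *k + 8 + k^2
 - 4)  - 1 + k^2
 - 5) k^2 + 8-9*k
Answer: 5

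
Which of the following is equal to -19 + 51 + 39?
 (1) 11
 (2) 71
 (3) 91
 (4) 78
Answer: 2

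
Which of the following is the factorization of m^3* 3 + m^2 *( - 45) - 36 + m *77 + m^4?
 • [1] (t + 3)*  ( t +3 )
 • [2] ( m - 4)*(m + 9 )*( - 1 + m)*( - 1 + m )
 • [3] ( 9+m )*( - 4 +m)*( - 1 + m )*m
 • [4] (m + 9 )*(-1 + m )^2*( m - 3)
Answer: 2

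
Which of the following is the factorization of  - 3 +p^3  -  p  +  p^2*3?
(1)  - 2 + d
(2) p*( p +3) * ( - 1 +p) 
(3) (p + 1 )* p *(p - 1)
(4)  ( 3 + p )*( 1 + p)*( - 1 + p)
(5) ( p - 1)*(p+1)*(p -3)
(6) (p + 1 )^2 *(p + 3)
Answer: 4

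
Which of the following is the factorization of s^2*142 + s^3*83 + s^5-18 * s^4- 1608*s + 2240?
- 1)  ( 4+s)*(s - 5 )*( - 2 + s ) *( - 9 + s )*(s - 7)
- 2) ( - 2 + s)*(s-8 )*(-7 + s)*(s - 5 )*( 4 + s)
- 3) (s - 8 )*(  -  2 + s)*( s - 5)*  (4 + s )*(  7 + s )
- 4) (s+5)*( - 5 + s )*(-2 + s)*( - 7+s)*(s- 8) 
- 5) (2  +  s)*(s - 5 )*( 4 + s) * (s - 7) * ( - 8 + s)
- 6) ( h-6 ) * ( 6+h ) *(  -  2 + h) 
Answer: 2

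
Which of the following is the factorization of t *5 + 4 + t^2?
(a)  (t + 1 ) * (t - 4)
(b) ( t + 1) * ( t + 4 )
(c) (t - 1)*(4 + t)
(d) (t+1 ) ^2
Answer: b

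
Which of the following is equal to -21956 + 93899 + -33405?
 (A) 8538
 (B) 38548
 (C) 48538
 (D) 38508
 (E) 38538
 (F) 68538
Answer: E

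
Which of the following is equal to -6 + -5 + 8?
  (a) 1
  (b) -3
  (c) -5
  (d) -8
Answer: b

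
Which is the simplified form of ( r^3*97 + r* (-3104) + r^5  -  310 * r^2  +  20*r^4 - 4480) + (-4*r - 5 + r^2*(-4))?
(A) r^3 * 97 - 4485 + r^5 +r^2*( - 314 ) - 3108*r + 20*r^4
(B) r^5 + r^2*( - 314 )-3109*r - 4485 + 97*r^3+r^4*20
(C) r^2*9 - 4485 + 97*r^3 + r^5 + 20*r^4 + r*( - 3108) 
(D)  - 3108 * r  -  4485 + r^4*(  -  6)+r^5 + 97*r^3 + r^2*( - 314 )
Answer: A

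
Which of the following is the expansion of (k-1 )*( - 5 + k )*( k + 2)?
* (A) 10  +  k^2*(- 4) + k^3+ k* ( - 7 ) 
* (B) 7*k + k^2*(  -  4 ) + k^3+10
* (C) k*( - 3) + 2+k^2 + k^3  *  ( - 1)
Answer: A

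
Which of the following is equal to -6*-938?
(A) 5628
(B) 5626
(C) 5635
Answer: A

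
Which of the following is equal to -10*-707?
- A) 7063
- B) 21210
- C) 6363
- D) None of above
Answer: D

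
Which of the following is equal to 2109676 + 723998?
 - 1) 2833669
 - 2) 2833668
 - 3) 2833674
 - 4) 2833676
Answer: 3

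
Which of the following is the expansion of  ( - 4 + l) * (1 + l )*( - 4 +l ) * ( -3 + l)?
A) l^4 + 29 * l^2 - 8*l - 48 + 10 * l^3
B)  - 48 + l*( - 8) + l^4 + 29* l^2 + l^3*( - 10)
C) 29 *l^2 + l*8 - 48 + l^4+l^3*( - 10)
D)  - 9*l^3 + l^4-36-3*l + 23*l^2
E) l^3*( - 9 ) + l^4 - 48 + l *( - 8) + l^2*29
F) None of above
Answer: B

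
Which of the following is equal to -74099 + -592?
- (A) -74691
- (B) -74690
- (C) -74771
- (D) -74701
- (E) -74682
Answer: A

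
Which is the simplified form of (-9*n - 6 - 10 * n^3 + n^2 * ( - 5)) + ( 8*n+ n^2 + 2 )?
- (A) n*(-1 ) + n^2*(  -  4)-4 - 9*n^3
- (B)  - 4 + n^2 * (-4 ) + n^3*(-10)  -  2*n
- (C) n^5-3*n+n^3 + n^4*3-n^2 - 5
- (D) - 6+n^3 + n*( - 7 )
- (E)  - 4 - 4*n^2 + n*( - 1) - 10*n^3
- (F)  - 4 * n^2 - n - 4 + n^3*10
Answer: E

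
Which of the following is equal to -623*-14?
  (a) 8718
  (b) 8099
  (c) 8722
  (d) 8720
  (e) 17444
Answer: c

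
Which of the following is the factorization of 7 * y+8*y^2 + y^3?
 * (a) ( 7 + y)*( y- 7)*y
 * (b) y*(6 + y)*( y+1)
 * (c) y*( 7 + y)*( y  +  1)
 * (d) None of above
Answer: c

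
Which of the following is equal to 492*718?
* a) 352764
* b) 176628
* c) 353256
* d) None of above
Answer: c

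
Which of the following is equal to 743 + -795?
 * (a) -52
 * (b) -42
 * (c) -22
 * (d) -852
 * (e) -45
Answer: a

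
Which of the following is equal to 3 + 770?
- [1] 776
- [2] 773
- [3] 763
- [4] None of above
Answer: 2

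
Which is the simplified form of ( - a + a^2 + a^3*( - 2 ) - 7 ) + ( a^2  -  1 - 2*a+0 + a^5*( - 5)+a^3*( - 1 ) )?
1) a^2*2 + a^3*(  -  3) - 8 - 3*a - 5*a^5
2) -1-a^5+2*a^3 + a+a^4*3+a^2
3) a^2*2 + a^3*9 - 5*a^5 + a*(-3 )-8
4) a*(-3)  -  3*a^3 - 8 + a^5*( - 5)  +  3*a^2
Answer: 1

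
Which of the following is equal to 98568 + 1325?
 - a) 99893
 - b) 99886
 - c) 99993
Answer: a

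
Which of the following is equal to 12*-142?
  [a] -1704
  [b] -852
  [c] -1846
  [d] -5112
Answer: a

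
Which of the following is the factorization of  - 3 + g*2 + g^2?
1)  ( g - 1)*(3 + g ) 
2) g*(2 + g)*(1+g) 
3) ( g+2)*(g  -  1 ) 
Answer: 1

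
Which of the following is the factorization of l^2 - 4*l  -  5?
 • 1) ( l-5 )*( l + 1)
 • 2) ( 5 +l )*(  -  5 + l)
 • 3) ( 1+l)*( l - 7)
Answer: 1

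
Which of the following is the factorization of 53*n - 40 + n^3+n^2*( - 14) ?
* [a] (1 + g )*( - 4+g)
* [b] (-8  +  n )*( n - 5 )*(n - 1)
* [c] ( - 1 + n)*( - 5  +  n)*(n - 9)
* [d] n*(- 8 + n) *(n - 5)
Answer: b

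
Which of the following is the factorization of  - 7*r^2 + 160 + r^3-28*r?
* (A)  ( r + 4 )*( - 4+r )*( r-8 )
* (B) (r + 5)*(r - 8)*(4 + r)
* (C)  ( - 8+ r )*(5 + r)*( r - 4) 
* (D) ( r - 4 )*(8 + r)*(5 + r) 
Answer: C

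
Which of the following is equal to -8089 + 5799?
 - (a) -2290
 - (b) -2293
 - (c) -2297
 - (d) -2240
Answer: a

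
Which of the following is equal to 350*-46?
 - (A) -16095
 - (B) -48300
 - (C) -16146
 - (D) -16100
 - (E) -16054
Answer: D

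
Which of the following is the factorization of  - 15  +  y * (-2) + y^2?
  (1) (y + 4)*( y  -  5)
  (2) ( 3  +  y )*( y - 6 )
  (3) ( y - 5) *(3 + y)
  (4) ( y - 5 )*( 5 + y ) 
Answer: 3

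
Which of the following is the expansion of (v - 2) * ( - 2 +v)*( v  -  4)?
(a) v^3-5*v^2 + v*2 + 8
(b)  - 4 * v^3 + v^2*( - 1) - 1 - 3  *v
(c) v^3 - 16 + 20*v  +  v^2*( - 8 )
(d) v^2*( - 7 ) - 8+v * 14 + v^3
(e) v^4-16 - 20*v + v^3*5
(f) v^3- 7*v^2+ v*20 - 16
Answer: c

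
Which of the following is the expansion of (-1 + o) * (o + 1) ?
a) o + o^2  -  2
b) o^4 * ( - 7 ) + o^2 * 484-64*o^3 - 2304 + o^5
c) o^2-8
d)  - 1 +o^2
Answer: d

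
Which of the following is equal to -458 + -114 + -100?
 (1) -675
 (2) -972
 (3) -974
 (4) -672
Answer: 4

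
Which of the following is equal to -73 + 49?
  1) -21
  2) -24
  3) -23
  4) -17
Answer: 2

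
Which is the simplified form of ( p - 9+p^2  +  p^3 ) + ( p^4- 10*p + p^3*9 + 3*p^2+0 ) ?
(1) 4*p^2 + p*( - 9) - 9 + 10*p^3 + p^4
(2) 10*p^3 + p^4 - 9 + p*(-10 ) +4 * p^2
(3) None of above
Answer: 1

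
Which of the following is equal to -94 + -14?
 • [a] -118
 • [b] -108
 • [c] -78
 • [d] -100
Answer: b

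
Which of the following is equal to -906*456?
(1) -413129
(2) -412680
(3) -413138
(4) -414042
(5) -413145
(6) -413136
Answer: 6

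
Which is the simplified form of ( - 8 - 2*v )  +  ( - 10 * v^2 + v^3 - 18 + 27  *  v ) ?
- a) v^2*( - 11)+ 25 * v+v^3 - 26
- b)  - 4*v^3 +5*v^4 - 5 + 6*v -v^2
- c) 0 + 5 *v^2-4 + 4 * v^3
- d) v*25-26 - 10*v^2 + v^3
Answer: d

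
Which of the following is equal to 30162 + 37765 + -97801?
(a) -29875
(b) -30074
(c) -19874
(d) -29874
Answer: d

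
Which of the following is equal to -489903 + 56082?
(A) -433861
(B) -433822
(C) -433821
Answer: C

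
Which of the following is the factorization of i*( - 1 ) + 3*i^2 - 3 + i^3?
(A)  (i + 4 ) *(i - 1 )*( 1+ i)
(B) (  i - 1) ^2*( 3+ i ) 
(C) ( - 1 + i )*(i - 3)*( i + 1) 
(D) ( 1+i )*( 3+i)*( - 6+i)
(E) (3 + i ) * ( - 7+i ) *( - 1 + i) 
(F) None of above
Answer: F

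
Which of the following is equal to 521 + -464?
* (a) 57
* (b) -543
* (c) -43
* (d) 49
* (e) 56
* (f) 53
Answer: a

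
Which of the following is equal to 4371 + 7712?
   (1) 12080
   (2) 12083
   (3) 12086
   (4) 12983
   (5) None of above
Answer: 2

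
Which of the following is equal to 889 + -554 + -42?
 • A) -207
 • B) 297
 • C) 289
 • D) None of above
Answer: D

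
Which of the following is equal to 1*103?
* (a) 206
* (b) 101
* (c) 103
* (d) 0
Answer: c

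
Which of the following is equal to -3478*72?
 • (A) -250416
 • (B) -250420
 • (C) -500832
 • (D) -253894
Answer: A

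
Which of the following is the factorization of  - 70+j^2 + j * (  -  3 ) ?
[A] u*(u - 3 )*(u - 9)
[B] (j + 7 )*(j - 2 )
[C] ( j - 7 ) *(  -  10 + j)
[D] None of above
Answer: D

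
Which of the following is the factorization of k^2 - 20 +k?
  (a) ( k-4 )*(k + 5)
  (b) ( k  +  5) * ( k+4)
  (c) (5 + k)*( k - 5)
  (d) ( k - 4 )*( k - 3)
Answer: a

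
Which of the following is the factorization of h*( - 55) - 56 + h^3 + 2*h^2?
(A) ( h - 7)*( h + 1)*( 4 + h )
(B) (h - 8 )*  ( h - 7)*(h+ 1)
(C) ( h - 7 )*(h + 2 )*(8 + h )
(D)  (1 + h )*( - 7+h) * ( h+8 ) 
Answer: D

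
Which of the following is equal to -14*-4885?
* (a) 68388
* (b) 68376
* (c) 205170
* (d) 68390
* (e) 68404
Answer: d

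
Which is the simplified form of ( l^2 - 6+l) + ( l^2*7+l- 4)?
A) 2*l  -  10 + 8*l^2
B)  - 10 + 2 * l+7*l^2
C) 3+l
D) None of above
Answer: A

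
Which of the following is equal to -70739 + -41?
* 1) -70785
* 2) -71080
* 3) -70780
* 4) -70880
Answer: 3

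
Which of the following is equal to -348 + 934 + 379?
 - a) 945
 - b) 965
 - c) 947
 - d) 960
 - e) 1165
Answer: b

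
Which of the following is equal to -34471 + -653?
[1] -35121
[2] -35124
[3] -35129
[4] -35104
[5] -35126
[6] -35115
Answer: 2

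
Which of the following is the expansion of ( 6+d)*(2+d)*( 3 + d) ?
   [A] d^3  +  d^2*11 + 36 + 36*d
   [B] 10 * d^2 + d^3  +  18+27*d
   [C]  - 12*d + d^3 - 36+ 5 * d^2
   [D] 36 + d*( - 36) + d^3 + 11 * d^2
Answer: A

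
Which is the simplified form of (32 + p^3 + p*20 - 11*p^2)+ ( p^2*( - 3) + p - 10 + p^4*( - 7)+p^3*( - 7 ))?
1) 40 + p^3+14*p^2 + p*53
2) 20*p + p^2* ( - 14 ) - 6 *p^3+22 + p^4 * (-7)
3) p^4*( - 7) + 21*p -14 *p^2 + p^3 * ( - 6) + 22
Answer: 3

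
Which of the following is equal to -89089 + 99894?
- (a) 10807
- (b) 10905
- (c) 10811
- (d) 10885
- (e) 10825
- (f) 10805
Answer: f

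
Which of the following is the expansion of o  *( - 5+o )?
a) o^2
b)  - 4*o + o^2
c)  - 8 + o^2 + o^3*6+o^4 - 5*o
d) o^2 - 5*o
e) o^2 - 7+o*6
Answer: d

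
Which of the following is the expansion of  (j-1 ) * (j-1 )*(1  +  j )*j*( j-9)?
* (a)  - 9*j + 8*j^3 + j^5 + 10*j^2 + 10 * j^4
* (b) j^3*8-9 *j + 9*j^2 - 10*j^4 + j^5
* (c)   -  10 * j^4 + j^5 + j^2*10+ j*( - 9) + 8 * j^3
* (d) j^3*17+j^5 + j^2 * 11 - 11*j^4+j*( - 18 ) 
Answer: c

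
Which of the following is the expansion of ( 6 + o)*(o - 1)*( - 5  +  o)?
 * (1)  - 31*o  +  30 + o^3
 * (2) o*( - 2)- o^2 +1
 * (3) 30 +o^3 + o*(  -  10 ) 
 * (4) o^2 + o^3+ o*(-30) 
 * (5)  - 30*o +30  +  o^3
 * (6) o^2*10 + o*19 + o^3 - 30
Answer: 1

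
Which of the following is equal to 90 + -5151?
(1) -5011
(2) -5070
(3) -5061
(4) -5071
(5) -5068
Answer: 3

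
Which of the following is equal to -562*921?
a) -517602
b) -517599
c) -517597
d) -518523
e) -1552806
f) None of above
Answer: a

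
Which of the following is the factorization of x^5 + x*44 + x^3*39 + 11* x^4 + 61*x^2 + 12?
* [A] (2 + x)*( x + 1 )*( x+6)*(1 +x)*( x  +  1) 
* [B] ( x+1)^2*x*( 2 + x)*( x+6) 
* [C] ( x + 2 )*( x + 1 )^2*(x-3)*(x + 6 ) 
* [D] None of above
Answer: A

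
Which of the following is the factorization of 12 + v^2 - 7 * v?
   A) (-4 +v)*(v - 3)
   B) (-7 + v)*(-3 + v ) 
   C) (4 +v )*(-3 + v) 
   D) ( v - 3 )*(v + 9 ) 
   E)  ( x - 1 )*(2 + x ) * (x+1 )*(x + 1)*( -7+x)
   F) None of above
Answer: A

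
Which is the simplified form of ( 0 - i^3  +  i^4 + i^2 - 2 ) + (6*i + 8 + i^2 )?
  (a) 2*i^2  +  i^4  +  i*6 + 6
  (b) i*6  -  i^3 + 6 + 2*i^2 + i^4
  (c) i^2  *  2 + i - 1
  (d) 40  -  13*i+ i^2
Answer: b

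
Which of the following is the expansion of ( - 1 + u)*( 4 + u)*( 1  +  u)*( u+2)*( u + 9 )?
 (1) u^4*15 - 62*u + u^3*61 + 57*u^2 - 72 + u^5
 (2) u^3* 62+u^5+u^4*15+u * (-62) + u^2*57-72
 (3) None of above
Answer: 1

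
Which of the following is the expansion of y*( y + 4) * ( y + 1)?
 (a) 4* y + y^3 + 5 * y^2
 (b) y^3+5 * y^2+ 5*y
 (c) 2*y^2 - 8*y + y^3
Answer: a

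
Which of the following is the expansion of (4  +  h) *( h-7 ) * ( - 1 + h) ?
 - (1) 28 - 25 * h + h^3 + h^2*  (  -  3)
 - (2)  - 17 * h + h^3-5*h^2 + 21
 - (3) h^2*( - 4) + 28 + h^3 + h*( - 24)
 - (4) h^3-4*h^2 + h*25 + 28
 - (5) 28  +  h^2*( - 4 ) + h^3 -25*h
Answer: 5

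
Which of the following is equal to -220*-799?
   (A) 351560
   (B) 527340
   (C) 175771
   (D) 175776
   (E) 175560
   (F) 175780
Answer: F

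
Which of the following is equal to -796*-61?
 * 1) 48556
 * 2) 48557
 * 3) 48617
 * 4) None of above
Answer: 1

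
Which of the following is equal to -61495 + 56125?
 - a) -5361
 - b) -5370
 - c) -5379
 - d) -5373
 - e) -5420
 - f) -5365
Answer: b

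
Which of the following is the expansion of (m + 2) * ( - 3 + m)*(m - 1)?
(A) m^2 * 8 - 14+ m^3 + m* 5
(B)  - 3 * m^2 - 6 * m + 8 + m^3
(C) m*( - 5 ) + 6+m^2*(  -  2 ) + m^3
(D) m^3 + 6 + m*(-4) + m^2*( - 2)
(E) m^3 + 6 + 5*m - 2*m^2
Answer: C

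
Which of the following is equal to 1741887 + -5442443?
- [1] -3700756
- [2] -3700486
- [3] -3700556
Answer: 3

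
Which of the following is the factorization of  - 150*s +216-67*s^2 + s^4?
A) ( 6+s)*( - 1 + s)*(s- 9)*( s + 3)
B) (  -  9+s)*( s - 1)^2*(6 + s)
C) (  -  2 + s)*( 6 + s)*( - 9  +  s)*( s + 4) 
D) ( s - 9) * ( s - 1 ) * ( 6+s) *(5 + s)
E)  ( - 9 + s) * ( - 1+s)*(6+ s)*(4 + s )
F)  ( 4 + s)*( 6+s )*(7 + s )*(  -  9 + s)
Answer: E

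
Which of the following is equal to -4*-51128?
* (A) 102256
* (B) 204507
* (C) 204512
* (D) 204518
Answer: C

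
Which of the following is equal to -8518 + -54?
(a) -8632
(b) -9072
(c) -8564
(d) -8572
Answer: d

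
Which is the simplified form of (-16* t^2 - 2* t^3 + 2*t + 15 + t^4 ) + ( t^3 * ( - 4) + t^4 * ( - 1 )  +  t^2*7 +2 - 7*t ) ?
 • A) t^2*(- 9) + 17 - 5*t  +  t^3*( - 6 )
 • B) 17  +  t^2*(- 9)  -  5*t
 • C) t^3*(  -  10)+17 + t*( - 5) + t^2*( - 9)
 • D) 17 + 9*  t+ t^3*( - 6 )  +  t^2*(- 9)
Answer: A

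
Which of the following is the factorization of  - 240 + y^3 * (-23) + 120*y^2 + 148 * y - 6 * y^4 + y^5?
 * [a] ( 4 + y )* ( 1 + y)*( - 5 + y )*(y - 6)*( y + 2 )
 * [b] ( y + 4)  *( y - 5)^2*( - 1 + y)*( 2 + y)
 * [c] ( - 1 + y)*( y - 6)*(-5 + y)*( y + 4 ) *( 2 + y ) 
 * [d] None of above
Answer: c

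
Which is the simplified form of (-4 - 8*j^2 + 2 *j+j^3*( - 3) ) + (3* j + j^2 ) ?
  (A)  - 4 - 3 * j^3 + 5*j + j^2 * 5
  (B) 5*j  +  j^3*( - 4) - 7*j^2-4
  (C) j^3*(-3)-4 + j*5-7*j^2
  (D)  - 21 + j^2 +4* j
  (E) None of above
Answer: C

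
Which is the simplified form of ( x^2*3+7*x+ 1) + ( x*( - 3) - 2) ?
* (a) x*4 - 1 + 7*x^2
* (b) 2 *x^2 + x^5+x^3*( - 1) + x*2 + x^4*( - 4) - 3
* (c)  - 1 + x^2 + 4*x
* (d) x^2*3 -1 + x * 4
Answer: d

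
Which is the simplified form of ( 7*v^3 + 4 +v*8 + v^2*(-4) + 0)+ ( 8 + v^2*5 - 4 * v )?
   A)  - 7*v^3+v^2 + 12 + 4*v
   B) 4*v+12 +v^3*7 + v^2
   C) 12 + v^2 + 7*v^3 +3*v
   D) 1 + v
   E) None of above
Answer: B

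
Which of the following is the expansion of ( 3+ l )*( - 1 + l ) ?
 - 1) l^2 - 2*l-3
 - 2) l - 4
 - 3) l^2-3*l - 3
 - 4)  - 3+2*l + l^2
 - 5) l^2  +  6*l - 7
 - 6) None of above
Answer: 4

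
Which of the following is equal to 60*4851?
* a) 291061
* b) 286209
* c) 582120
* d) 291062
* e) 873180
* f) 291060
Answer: f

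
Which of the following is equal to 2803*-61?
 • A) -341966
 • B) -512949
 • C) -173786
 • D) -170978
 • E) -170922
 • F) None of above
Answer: F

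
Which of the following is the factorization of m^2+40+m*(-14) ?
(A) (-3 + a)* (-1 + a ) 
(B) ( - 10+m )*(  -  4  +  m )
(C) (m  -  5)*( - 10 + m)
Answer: B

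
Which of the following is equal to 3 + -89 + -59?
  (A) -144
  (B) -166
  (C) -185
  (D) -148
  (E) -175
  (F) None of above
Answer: F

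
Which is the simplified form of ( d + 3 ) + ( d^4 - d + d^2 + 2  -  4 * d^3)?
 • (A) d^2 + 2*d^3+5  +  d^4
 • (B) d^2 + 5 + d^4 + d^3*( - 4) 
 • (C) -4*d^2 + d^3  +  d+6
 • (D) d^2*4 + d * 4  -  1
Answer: B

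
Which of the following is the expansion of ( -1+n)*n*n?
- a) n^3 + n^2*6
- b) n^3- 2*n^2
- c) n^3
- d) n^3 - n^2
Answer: d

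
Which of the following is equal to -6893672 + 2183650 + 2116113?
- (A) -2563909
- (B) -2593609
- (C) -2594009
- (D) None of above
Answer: D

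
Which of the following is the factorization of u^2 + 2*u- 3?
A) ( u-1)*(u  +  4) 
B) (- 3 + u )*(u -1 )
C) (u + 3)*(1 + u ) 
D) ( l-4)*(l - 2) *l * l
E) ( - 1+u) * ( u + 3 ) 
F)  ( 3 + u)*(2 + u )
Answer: E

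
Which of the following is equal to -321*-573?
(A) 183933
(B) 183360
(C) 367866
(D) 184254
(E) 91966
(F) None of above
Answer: A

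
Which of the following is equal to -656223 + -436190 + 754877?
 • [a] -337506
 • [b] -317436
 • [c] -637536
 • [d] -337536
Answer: d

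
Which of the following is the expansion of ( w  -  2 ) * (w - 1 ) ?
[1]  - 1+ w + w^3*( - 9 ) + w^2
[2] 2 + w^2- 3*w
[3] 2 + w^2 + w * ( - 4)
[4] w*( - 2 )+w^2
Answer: 2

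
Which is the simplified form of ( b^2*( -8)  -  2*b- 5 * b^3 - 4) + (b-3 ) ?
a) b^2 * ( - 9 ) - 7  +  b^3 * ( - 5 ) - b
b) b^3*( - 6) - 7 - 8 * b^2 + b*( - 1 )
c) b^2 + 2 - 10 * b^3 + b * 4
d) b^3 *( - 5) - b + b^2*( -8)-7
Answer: d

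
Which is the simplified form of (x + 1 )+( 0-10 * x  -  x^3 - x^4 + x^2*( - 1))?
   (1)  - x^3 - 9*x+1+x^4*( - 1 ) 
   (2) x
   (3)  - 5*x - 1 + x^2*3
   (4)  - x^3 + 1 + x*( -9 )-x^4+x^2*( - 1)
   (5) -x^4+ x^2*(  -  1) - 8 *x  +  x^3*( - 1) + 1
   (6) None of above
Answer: 4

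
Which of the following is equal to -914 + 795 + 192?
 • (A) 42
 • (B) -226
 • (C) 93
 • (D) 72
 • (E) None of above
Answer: E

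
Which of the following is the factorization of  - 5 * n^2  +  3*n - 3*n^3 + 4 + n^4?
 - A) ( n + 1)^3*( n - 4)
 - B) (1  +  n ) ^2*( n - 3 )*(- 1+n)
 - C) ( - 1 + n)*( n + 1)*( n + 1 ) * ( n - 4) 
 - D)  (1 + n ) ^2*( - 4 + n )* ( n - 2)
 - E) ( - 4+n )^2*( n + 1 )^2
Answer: C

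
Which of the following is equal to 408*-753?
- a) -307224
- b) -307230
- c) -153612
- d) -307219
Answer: a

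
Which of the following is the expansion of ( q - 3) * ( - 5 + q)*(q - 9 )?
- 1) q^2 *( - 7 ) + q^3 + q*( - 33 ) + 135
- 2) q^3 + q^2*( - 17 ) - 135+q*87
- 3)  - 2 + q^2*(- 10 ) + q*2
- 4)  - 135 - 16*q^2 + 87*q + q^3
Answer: 2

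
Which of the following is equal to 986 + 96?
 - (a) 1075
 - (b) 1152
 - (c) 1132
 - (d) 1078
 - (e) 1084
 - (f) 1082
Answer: f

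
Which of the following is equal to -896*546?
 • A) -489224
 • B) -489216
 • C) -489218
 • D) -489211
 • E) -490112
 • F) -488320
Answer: B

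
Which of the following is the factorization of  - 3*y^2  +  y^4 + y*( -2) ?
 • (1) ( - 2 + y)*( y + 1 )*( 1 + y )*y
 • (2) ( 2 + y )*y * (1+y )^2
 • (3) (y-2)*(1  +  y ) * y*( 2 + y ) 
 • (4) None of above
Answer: 1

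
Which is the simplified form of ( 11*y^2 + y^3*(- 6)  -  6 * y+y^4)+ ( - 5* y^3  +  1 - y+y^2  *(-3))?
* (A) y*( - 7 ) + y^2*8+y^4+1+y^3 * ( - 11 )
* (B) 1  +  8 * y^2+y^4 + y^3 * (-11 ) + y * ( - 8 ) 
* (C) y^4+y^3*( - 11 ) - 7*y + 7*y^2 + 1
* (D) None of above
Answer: A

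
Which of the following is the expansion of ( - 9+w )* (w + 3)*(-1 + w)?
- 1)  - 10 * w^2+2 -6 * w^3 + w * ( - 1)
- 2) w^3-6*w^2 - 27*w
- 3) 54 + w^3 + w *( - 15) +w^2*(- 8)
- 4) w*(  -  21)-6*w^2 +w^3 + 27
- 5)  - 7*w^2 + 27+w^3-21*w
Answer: 5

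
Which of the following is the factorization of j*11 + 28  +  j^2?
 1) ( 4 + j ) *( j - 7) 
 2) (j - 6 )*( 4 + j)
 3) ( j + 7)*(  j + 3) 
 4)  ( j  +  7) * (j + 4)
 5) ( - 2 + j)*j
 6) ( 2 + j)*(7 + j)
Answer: 4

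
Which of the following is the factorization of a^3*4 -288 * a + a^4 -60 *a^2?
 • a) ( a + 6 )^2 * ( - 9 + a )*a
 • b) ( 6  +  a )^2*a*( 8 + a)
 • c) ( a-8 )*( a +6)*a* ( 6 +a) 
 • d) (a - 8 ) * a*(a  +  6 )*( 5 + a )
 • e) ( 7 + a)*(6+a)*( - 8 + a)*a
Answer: c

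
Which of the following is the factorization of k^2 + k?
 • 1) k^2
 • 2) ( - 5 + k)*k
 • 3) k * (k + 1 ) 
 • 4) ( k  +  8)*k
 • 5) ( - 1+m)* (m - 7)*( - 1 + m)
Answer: 3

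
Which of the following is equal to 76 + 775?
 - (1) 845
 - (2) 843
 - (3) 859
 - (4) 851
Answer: 4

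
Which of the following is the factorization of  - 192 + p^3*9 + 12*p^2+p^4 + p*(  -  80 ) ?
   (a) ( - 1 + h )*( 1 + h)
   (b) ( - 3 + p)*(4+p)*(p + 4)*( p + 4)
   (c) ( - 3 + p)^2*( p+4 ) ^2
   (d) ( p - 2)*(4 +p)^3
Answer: b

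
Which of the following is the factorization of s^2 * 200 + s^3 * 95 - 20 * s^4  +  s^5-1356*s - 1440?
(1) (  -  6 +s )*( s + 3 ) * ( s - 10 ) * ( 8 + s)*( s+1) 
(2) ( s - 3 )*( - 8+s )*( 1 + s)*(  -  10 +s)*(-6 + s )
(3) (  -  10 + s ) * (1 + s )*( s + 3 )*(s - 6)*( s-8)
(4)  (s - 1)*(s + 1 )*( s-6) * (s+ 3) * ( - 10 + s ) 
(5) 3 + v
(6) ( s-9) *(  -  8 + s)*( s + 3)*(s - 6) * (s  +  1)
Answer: 3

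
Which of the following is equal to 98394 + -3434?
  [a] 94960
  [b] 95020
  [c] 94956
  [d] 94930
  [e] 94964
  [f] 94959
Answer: a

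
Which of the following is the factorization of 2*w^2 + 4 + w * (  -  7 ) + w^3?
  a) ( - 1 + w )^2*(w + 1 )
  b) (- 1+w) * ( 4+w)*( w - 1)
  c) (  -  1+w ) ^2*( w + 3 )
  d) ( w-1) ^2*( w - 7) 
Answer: b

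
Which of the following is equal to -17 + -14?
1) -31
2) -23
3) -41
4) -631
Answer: 1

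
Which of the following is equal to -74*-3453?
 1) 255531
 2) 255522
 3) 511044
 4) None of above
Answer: 2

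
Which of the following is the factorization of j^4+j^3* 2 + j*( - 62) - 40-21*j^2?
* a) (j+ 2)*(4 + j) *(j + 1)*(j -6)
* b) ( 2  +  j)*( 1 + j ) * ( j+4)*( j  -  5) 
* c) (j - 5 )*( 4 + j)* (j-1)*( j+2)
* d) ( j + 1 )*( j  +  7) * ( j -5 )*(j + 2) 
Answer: b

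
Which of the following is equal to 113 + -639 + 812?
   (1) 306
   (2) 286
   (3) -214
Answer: 2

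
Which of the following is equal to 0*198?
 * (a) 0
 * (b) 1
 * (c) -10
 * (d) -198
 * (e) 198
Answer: a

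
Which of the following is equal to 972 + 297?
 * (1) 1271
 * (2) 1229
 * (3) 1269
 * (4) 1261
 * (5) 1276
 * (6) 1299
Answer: 3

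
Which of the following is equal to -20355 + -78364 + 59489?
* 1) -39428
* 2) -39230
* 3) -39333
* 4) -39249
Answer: 2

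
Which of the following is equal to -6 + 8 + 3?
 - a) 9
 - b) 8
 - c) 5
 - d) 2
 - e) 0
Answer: c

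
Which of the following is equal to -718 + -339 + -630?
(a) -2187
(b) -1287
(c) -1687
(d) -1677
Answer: c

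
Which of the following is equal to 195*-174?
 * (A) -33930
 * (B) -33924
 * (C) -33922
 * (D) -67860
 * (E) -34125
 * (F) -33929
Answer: A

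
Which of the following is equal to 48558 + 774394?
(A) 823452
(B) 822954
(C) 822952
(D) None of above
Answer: C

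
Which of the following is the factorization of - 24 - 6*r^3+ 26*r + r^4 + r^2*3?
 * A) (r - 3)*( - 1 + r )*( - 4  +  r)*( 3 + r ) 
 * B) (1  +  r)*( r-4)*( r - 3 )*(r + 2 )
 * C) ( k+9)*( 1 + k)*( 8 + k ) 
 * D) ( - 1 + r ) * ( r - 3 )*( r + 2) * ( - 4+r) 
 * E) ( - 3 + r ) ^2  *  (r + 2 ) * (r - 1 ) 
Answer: D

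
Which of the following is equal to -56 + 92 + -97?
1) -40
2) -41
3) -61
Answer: 3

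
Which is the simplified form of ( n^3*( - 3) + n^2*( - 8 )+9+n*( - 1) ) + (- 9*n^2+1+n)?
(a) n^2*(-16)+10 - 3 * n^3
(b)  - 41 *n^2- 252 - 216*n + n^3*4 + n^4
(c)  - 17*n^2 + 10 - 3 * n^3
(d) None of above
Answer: c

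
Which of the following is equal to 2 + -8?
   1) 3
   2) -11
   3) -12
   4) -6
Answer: 4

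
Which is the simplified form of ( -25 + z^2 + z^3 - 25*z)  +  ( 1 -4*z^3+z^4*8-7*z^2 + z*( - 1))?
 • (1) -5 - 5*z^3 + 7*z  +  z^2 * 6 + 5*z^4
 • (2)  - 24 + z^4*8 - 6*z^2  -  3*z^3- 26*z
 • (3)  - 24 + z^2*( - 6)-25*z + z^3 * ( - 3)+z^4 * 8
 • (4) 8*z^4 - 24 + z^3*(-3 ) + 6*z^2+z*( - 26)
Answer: 2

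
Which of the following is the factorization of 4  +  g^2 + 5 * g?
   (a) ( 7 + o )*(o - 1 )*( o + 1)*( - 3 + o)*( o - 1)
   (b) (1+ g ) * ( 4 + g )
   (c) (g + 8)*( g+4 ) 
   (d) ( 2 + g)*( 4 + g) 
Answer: b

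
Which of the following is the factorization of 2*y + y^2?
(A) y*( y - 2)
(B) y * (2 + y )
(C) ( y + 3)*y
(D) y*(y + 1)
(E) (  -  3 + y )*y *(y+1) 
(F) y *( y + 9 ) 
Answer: B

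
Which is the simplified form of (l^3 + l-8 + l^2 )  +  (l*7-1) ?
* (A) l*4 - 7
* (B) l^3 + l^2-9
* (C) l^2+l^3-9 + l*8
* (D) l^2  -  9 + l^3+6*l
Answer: C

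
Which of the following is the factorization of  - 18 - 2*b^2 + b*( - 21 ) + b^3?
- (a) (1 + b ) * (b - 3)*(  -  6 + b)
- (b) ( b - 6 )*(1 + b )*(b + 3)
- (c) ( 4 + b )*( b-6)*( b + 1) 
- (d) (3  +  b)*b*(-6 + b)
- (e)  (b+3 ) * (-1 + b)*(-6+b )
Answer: b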